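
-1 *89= -89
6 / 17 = 0.35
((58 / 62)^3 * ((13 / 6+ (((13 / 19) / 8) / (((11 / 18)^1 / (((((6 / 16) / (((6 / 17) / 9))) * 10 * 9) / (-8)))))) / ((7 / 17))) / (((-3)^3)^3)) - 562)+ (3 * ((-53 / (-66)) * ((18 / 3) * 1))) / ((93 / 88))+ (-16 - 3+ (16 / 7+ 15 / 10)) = -371281363438940393 / 658842975850752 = -563.54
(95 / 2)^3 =857375 / 8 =107171.88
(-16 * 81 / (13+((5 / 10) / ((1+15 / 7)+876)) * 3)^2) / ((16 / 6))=-73622615904 / 25608000625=-2.87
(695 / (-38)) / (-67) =695 / 2546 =0.27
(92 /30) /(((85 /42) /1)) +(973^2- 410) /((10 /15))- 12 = 1206547813 /850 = 1419468.02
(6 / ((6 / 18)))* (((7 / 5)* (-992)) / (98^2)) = -4464 / 1715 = -2.60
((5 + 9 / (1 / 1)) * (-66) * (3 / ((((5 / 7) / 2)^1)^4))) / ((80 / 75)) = -19966716 / 125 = -159733.73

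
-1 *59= -59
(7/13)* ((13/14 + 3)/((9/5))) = 275/234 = 1.18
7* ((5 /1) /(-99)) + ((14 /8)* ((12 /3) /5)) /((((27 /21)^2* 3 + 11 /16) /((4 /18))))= -653989 /2191365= -0.30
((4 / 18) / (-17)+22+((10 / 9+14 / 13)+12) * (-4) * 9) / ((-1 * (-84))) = -34721 / 5967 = -5.82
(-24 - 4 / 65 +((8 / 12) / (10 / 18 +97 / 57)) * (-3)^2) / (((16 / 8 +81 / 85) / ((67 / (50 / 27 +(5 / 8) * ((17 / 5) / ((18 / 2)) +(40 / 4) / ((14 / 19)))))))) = -231207081588 / 5032404169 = -45.94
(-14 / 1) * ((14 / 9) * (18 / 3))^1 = -392 / 3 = -130.67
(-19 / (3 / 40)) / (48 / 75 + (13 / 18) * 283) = -114000 / 92263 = -1.24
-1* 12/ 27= -4/ 9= -0.44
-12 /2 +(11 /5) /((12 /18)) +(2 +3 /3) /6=-11 /5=-2.20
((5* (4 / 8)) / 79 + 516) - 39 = 75371 / 158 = 477.03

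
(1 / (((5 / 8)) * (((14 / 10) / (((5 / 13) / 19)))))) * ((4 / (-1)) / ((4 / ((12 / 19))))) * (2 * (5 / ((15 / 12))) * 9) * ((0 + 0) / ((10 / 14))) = 0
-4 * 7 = -28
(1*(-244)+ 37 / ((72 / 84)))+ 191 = -59 / 6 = -9.83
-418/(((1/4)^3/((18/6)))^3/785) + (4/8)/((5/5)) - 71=-4644934779021/2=-2322467389510.50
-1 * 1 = -1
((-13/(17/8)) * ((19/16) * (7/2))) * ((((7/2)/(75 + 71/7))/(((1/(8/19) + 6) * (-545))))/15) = 84721/5549549700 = 0.00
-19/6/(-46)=19/276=0.07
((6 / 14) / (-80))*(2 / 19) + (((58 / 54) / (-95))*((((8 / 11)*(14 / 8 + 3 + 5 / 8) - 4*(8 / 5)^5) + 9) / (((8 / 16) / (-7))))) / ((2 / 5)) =-11346298331 / 987525000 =-11.49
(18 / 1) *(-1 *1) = -18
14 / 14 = 1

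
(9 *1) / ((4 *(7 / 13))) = 117 / 28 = 4.18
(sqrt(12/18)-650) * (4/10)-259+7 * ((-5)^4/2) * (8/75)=-857/3+2 * sqrt(6)/15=-285.34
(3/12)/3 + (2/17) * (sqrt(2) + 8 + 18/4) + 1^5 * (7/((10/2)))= 2 * sqrt(2)/17 + 3013/1020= 3.12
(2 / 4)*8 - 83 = -79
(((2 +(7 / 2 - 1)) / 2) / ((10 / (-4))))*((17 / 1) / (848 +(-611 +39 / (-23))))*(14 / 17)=-483 / 9020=-0.05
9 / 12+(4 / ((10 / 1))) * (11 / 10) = 119 / 100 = 1.19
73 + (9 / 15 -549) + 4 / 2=-2367 / 5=-473.40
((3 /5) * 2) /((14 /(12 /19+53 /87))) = 293 /2755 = 0.11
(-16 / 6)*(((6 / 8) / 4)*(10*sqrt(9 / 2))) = -15*sqrt(2) / 2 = -10.61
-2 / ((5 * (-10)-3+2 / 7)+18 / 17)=238 / 6147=0.04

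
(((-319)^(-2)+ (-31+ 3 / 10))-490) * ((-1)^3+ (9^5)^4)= -5323947375733948875007760 / 841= -6330496285058203180746.44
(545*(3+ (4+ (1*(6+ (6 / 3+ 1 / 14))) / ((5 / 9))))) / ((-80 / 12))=-1759.96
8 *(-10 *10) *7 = -5600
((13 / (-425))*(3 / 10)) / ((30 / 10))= -13 / 4250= -0.00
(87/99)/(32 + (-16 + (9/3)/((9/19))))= 29/737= 0.04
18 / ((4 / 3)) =27 / 2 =13.50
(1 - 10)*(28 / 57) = -84 / 19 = -4.42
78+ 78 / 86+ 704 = 33665 / 43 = 782.91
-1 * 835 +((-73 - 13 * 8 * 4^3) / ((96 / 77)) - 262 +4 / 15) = -3117097 / 480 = -6493.95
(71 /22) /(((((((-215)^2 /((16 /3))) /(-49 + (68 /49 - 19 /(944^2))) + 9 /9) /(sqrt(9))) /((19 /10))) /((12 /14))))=-764890806663 /8782187772890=-0.09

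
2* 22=44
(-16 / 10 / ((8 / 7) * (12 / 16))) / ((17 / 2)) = -0.22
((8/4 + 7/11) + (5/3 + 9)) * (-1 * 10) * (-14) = 61460/33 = 1862.42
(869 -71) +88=886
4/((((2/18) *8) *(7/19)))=171/14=12.21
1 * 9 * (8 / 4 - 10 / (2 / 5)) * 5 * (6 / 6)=-1035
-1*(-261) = 261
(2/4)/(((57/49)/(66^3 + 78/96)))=225397501/1824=123573.19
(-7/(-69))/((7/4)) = 4/69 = 0.06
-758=-758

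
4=4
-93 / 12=-31 / 4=-7.75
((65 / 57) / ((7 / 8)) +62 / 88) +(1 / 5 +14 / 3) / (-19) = 153761 / 87780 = 1.75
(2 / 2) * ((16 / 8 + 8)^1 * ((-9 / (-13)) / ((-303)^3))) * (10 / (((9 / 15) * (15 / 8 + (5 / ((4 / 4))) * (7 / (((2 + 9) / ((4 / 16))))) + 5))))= -1760 / 3254720859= -0.00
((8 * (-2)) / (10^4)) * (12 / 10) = -6 / 3125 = -0.00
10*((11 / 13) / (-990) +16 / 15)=1247 / 117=10.66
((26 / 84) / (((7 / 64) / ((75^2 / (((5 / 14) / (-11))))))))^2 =11778624000000 / 49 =240380081632.65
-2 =-2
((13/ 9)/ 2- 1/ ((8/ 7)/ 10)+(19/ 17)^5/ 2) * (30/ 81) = -1828844455/ 690050502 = -2.65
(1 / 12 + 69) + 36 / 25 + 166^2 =8287957 / 300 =27626.52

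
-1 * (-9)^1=9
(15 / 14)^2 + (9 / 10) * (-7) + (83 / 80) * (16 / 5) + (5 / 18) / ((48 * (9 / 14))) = -8682769 / 4762800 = -1.82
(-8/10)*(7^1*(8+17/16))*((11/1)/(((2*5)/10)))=-2233/4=-558.25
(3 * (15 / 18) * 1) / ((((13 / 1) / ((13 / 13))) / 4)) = 10 / 13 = 0.77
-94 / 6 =-47 / 3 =-15.67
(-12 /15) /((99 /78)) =-104 /165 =-0.63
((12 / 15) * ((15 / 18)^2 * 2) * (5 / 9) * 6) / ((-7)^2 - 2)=100 / 1269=0.08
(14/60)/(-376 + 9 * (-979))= -7/275610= -0.00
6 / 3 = 2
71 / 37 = 1.92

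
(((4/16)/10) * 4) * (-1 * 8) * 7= -28/5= -5.60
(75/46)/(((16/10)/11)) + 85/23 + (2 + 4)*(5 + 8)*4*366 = 42028141/368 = 114206.90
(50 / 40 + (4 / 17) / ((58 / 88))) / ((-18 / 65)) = -205985 / 35496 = -5.80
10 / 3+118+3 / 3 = 367 / 3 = 122.33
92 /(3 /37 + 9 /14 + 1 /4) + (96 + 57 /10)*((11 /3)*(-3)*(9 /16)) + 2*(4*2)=-83756187 /161440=-518.81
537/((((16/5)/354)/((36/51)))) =1425735/34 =41933.38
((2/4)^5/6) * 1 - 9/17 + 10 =30929/3264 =9.48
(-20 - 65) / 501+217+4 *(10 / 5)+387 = 306527 / 501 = 611.83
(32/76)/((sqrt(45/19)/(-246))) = -656 * sqrt(95)/95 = -67.30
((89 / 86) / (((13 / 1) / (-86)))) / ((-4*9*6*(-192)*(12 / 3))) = -89 / 2156544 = -0.00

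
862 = 862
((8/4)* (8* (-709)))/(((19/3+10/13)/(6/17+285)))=-2146160016/4709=-455757.06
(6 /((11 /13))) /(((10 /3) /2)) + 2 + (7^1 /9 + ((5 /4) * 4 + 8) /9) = 4196 /495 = 8.48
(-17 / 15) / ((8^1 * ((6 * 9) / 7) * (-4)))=119 / 25920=0.00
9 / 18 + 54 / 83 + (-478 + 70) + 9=-66043 / 166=-397.85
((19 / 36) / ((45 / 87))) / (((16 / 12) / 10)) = 551 / 72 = 7.65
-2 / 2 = -1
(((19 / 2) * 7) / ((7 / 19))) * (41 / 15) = 14801 / 30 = 493.37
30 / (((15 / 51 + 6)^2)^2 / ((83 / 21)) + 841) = 103983645 / 4291343992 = 0.02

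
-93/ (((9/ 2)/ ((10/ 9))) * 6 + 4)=-930/ 283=-3.29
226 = 226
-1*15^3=-3375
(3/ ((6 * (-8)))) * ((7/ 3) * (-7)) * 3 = 49/ 16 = 3.06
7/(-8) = -0.88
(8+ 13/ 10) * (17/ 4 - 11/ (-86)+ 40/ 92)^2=33710967453/ 156499360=215.41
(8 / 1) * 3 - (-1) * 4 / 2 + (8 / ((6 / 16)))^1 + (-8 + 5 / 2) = 251 / 6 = 41.83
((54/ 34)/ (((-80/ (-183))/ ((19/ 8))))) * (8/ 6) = 31293/ 2720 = 11.50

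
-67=-67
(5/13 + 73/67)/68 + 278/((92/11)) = 22654669/681122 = 33.26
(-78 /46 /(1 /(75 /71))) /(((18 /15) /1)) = -4875 /3266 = -1.49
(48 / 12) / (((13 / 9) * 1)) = 36 / 13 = 2.77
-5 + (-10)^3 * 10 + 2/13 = -130063/13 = -10004.85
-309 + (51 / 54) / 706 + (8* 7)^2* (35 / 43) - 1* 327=1047292427 / 546444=1916.56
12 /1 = 12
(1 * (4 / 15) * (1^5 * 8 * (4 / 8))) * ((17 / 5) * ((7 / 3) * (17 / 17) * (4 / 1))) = 7616 / 225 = 33.85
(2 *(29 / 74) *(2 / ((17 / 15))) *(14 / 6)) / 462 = 145 / 20757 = 0.01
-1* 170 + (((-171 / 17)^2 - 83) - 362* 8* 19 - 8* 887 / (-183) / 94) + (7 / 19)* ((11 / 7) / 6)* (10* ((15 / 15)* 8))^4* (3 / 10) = 1130508.80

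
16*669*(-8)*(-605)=51807360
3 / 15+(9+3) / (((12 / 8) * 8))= 6 / 5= 1.20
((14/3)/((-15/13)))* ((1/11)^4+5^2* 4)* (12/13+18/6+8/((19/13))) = -4324954354/1138005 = -3800.47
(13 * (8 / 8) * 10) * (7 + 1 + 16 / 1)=3120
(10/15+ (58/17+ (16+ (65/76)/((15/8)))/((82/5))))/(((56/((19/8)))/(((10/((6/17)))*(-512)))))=-897320/287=-3126.55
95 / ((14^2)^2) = 95 / 38416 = 0.00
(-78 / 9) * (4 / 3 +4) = -416 / 9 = -46.22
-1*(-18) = 18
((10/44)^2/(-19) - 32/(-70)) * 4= 146261/80465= 1.82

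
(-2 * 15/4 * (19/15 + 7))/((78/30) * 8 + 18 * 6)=-155/322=-0.48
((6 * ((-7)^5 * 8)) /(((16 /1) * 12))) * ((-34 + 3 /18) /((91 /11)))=5361433 /312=17184.08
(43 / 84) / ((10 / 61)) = 2623 / 840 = 3.12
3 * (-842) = -2526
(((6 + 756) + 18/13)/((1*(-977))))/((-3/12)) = 39696/12701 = 3.13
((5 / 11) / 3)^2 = 25 / 1089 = 0.02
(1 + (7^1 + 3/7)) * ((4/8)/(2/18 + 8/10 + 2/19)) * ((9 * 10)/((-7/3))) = -159.93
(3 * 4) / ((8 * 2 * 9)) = 1 / 12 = 0.08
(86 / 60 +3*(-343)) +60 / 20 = -1024.57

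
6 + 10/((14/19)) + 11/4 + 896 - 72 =23697/28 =846.32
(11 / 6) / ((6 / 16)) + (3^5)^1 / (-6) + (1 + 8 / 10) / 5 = -15863 / 450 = -35.25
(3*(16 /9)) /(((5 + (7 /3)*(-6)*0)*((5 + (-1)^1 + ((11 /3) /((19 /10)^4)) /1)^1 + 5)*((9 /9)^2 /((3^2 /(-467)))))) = -18766224 /8472937445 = -0.00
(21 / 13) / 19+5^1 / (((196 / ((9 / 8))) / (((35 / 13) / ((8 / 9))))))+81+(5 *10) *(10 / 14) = 51736651 / 442624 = 116.89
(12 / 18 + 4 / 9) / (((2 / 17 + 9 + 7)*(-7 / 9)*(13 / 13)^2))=-0.09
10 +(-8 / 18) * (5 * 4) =10 / 9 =1.11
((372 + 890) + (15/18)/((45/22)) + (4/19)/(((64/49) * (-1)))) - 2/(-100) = 259017029/205200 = 1262.27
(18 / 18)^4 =1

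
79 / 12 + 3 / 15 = 407 / 60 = 6.78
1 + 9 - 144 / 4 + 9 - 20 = -37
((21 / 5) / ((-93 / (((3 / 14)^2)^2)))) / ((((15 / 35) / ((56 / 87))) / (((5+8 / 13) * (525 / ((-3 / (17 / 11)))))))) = 55845 / 257114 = 0.22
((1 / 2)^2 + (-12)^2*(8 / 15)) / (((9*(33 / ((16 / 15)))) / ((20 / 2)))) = 12328 / 4455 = 2.77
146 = 146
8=8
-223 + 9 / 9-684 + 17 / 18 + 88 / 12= -16159 / 18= -897.72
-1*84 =-84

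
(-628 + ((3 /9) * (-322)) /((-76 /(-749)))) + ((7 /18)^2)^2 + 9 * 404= 3889808827 /1994544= 1950.22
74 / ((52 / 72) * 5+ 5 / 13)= 17316 / 935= 18.52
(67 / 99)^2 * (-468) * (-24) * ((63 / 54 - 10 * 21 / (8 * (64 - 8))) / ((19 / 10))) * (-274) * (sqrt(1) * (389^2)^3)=-37120680673903875762607660 / 20691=-1794049619346763122256.42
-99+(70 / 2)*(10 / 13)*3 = -237 / 13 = -18.23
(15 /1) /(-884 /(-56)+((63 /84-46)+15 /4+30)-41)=-105 /257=-0.41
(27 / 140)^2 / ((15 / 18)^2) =6561 / 122500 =0.05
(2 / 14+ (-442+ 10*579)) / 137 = 37437 / 959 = 39.04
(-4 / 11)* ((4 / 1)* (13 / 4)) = -52 / 11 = -4.73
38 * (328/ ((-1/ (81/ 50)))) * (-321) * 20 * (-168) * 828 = -90160664896512/ 5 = -18032132979302.40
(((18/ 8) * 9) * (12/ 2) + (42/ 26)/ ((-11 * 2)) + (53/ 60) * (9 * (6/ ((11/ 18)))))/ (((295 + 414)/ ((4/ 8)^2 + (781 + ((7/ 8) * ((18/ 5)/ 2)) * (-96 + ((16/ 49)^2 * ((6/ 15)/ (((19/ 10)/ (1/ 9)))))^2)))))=24661201726134329/ 139118104822620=177.27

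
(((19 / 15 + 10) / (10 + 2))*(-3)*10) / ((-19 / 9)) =507 / 38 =13.34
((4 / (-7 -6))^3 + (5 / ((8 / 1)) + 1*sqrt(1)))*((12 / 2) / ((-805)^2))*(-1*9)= -108189 / 813549100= -0.00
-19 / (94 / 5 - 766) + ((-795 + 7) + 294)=-493.97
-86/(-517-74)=86/591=0.15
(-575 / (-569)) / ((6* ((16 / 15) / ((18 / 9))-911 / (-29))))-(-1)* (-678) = -10722341533 / 15814786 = -677.99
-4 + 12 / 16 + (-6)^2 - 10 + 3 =25.75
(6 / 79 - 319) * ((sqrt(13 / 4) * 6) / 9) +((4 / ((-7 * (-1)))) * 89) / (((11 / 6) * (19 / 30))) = 64080 / 1463 - 25195 * sqrt(13) / 237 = -339.50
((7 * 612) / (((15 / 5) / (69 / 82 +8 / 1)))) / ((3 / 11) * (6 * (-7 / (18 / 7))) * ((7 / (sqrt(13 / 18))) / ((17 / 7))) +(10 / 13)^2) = -765933916272525 * sqrt(26) / 4666315172093-152959389082500 / 4666315172093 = -869.74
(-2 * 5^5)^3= -244140625000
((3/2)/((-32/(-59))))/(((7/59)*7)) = 10443/3136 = 3.33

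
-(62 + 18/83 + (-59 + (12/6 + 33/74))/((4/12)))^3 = 287403227180822089/231701815288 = 1240401.28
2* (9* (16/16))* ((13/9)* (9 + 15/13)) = 264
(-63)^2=3969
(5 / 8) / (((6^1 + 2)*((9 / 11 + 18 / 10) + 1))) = 275 / 12736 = 0.02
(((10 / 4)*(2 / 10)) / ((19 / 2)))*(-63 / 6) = -21 / 38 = -0.55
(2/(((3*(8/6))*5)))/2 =1/20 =0.05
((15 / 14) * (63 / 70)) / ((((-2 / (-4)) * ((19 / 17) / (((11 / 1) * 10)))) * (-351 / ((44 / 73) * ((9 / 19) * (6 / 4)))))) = -0.23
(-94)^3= -830584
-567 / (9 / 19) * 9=-10773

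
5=5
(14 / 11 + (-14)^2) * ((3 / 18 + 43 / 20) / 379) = 30163 / 25014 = 1.21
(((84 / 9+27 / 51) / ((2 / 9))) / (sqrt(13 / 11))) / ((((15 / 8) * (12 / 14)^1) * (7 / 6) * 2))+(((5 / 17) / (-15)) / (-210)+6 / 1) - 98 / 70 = 49267 / 10710+1006 * sqrt(143) / 1105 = 15.49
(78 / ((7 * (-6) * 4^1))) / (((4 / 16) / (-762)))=9906 / 7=1415.14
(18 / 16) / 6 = 3 / 16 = 0.19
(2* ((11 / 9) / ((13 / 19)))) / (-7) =-418 / 819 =-0.51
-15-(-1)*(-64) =-79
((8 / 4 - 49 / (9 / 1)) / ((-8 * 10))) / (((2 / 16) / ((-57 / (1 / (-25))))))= 2945 / 6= 490.83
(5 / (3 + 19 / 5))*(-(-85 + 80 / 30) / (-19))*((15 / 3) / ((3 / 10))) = -8125 / 153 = -53.10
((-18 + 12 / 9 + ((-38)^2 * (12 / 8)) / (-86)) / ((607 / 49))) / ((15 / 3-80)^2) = -264551 / 440454375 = -0.00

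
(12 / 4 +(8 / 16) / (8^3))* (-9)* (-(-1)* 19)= -525483 / 1024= -513.17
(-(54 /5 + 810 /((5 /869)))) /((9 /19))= -1486104 /5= -297220.80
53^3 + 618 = 149495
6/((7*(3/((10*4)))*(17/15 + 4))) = 1200/539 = 2.23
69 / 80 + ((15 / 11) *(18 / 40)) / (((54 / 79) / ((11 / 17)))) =1963 / 1360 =1.44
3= 3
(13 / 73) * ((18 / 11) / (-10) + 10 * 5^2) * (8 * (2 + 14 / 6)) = 18577832 / 12045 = 1542.37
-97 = -97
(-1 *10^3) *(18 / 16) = -1125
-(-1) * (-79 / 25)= -79 / 25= -3.16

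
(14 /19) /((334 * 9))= 7 /28557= 0.00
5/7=0.71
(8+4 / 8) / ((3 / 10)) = 85 / 3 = 28.33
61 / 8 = 7.62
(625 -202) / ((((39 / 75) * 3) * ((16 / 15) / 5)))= 264375 / 208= 1271.03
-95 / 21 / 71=-0.06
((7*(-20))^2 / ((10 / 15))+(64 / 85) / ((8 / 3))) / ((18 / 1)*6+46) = 113592 / 595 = 190.91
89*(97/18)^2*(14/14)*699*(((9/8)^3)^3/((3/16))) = 933226284491577/33554432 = 27812310.59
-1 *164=-164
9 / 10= 0.90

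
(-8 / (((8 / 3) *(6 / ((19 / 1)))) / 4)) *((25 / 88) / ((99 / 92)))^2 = -6281875 / 2371842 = -2.65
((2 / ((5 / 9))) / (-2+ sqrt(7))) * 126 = 1512 / 5+ 756 * sqrt(7) / 5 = 702.44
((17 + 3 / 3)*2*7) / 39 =84 / 13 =6.46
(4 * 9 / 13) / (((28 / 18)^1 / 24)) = 3888 / 91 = 42.73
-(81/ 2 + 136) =-353/ 2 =-176.50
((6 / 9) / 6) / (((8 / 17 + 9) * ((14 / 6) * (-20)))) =-17 / 67620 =-0.00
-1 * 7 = -7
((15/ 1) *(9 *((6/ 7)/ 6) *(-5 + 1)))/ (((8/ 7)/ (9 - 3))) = -405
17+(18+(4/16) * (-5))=135/4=33.75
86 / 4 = 43 / 2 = 21.50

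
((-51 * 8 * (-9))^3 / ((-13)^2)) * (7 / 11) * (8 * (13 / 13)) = 2772656345088 / 1859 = 1491477323.88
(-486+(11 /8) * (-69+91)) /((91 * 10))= -1823 /3640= -0.50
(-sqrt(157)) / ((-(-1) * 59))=-sqrt(157) / 59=-0.21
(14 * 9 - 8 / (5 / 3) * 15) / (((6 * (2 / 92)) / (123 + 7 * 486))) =1459350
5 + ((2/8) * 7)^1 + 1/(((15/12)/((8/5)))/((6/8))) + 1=871/100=8.71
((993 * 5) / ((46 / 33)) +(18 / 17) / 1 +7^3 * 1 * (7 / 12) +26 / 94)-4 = 829008503 / 220524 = 3759.27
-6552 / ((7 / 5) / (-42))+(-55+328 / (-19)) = 3733267 / 19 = 196487.74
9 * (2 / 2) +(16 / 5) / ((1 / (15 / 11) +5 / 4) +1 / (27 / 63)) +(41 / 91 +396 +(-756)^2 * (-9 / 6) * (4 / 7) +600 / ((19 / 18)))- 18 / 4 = -62555087981 / 127946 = -488917.89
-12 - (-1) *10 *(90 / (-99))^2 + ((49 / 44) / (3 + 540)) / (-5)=-4909259 / 1314060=-3.74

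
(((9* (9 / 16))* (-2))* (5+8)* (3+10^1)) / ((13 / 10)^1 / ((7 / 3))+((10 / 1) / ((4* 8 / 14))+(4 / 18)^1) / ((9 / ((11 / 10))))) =-77616630 / 50759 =-1529.12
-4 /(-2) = 2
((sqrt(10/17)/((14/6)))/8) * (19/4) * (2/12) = 19 * sqrt(170)/7616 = 0.03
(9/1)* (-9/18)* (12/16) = -27/8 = -3.38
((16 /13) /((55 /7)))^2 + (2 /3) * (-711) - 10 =-247420356 /511225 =-483.98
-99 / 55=-9 / 5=-1.80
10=10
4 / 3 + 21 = 67 / 3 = 22.33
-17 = -17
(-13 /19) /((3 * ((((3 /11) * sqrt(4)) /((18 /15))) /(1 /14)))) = -143 /3990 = -0.04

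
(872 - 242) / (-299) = -630 / 299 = -2.11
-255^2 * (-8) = 520200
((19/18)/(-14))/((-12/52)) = 247/756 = 0.33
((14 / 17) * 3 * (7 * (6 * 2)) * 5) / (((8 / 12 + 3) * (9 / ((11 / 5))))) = 1176 / 17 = 69.18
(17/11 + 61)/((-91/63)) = -6192/143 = -43.30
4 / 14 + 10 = 72 / 7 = 10.29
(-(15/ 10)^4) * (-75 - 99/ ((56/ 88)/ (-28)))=-346761/ 16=-21672.56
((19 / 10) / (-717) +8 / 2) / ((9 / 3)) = 1.33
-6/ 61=-0.10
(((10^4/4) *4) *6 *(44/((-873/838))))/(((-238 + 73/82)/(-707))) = -42752346560000/5657913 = -7556204.30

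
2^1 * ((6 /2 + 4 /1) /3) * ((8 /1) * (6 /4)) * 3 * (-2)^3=-1344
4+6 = 10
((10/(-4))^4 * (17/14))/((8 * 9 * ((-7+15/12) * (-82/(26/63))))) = 138125/239537088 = 0.00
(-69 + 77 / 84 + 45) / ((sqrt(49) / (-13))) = 3601 / 84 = 42.87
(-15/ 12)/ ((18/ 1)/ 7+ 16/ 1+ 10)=-7/ 160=-0.04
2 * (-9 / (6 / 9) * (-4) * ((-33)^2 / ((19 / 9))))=1058508 / 19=55710.95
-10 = -10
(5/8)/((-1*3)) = -5/24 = -0.21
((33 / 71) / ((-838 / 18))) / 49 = -297 / 1457701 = -0.00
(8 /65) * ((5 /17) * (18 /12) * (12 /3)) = 48 /221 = 0.22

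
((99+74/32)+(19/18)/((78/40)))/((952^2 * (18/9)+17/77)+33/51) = 748762399/13325111324928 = 0.00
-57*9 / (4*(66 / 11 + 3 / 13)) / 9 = -247 / 108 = -2.29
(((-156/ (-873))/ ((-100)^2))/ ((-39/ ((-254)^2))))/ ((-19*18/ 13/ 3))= 209677/ 62201250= 0.00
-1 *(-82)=82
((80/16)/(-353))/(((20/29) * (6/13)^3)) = -63713/304992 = -0.21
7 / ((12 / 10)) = 35 / 6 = 5.83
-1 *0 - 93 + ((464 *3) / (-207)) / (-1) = -5953 / 69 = -86.28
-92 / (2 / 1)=-46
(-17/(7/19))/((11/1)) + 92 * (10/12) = 16741/231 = 72.47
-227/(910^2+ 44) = -227/828144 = -0.00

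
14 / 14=1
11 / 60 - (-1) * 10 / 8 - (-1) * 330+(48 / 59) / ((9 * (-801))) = 469896077 / 1417770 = 331.43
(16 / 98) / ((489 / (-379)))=-3032 / 23961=-0.13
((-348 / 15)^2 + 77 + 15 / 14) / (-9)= -71903 / 1050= -68.48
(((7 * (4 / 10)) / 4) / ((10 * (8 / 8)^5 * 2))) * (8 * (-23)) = -161 / 25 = -6.44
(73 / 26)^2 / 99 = 5329 / 66924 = 0.08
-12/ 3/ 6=-2/ 3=-0.67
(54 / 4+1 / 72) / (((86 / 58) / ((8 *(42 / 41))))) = 395038 / 5289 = 74.69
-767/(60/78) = -9971/10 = -997.10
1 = 1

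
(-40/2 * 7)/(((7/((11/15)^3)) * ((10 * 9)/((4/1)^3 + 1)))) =-34606/6075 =-5.70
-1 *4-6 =-10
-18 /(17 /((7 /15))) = -42 /85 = -0.49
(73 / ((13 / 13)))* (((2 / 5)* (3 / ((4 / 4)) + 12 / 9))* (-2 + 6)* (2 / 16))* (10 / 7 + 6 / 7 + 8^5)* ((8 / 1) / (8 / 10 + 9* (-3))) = -580514688 / 917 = -633058.55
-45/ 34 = -1.32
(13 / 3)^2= 169 / 9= 18.78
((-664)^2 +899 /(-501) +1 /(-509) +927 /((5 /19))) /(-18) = -566651423377 /22950810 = -24689.82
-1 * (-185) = 185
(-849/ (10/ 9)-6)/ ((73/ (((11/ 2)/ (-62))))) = 84711/ 90520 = 0.94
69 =69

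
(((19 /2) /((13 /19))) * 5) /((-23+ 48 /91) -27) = -12635 /9004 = -1.40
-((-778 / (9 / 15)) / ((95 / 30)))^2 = -60528400 / 361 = -167668.70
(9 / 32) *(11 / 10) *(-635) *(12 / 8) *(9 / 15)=-113157 / 640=-176.81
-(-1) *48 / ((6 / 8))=64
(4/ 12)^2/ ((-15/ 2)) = -2/ 135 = -0.01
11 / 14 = 0.79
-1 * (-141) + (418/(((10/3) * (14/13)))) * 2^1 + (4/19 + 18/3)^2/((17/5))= 82745482/214795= 385.23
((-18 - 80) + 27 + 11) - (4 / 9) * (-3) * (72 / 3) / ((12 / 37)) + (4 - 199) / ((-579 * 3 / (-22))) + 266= 302.20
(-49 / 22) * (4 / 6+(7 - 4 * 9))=63.11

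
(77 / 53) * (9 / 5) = 693 / 265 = 2.62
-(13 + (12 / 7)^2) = -15.94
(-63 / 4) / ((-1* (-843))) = -21 / 1124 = -0.02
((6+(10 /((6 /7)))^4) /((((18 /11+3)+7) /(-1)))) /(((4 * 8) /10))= -82561105 /165888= -497.69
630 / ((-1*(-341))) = 630 / 341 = 1.85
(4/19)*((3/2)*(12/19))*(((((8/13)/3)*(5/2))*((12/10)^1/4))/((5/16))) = 2304/23465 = 0.10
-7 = -7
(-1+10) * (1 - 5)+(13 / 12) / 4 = -1715 / 48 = -35.73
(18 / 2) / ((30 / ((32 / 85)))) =48 / 425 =0.11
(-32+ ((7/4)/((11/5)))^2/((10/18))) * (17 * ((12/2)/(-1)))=3047097/968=3147.83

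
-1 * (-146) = 146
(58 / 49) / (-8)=-29 / 196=-0.15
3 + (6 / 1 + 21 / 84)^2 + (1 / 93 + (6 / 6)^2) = 64093 / 1488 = 43.07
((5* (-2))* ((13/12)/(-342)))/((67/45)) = 325/15276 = 0.02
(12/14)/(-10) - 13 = -458/35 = -13.09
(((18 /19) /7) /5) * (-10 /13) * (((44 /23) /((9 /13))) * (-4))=704 /3059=0.23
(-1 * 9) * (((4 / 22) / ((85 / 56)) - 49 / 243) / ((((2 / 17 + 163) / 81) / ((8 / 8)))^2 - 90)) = -76832469 / 8962914455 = -0.01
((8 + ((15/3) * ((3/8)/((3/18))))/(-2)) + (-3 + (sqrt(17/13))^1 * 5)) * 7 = -35/8 + 35 * sqrt(221)/13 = 35.65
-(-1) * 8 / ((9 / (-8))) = -64 / 9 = -7.11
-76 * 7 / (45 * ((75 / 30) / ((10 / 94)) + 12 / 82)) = -6232 / 12465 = -0.50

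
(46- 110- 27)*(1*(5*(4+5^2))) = -13195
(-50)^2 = 2500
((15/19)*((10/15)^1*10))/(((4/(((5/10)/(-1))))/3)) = -75/38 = -1.97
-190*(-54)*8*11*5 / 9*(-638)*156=-49923244800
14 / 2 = 7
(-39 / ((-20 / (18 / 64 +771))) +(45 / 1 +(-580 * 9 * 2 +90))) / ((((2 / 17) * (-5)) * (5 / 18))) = 861794073 / 16000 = 53862.13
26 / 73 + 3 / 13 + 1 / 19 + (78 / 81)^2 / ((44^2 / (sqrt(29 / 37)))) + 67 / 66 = 169*sqrt(1073) / 13054932 + 1969189 / 1190046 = 1.66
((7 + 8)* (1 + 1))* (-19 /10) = -57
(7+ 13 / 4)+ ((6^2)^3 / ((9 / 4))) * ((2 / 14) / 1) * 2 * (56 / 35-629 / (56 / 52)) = -3381865667 / 980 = -3450883.33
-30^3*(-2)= 54000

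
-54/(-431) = 0.13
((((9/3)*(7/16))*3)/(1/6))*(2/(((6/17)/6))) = 3213/4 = 803.25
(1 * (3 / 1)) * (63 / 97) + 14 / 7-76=-6989 / 97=-72.05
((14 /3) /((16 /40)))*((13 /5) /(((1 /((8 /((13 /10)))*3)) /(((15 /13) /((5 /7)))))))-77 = 10759 /13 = 827.62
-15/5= -3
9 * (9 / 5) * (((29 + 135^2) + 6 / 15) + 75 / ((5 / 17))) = 7496307 / 25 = 299852.28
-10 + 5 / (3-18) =-31 / 3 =-10.33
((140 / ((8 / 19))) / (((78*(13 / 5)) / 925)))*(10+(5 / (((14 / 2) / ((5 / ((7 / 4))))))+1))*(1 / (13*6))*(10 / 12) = 155978125 / 738192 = 211.30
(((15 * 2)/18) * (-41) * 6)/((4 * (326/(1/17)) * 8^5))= -205/363200512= -0.00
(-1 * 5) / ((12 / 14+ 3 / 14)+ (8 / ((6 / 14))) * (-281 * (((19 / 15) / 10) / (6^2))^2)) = -382725000 / 77041891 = -4.97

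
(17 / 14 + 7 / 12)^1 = 151 / 84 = 1.80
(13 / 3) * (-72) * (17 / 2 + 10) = -5772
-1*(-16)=16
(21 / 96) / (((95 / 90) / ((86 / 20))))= 2709 / 3040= 0.89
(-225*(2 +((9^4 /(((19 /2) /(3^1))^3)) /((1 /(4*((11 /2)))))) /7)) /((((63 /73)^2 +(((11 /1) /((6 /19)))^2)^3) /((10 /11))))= -17495153449951392000 /234571348822684290773279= -0.00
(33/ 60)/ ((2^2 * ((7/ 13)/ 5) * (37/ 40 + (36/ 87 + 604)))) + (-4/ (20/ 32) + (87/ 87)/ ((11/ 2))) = -3360959659/ 540688610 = -6.22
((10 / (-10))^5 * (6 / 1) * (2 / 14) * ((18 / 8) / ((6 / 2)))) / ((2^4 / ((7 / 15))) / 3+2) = -9 / 188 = -0.05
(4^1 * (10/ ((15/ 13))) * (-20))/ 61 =-2080/ 183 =-11.37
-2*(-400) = 800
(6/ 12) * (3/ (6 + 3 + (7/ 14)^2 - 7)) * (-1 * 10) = -20/ 3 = -6.67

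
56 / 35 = 8 / 5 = 1.60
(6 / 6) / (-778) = -1 / 778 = -0.00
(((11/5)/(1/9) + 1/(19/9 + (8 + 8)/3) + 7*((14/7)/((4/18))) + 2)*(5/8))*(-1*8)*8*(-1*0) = 0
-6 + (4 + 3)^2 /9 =-5 /9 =-0.56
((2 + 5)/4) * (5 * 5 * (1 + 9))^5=1708984375000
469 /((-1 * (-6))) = 78.17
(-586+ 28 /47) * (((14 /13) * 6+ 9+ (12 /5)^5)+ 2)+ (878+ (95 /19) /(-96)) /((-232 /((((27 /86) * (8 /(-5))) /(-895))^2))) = -2983133055068191008719 /52487052583550000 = -56835.60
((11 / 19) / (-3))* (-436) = 84.14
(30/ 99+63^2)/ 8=130987/ 264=496.16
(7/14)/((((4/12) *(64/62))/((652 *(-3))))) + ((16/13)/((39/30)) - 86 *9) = -3615.37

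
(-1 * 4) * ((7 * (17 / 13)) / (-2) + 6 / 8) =199 / 13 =15.31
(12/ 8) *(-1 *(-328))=492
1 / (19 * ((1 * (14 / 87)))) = 87 / 266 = 0.33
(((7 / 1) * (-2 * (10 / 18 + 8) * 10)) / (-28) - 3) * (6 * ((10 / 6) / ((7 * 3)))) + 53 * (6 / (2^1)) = 33631 / 189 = 177.94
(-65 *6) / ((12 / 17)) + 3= -1099 / 2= -549.50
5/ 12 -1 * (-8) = 101/ 12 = 8.42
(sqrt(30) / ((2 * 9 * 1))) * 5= 5 * sqrt(30) / 18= 1.52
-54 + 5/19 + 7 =-888/19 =-46.74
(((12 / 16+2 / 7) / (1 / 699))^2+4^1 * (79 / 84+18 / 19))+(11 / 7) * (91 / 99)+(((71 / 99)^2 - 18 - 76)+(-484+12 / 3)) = 76437476982235 / 145995696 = 523559.80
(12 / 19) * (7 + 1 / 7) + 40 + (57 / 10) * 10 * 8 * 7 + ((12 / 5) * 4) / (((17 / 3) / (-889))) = 19562632 / 11305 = 1730.44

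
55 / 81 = 0.68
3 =3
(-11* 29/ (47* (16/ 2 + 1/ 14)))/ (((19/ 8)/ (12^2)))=-5144832/ 100909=-50.98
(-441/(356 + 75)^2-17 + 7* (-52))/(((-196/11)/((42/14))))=1167793803/18204578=64.15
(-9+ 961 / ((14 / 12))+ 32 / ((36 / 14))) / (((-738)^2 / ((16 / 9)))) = 0.00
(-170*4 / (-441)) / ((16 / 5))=0.48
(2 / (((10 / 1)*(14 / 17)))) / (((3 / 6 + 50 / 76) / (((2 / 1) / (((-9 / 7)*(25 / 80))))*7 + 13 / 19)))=-496519 / 69300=-7.16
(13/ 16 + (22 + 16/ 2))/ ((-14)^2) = 493/ 3136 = 0.16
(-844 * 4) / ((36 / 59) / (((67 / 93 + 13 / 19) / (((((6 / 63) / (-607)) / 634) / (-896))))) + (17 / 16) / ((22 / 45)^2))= -9024135610275563008 / 11882608259632623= -759.44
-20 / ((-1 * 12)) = 5 / 3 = 1.67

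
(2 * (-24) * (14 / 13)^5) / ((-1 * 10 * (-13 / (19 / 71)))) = -245247744 / 1713517195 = -0.14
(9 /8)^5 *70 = 2066715 /16384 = 126.14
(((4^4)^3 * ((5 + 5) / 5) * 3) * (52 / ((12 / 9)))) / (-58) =-1962934272 / 29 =-67687388.69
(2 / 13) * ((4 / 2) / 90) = 2 / 585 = 0.00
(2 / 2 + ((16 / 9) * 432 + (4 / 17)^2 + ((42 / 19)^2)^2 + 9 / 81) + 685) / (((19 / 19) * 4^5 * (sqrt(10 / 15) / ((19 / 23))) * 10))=501004945423 * sqrt(6) / 8403475599360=0.15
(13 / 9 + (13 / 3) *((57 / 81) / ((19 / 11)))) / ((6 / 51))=2210 / 81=27.28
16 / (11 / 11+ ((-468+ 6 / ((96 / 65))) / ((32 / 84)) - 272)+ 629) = -2048 / 110059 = -0.02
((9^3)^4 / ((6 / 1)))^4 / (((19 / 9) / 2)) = 706965049015104706497203195837614914543357369 / 152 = 4651085848783583595376337000000000000000000.00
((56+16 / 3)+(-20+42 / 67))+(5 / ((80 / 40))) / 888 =1664421 / 39664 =41.96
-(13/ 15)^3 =-2197/ 3375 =-0.65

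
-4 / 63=-0.06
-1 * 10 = -10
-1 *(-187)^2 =-34969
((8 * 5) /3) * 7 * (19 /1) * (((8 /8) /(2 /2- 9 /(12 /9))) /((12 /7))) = -37240 /207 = -179.90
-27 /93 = -0.29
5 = 5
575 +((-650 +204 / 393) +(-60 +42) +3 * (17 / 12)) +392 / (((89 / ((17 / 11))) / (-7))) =-69705659 / 512996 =-135.88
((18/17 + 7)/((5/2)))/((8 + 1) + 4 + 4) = 274/1445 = 0.19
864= 864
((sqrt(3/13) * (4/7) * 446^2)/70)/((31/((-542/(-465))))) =215624944 * sqrt(39)/45911775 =29.33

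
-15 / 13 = -1.15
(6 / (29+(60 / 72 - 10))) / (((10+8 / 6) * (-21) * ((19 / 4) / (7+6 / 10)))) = -144 / 70805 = -0.00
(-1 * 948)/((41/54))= -51192/41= -1248.59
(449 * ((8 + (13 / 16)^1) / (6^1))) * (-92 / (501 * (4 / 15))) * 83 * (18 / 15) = -120856881 / 2672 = -45230.87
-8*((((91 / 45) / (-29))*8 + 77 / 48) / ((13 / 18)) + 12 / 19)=-596053 / 35815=-16.64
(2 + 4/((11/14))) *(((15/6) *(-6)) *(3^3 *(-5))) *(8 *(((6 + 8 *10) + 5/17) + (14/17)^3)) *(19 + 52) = 38282274529200/54043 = 708366939.83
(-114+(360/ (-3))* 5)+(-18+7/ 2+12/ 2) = -1445/ 2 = -722.50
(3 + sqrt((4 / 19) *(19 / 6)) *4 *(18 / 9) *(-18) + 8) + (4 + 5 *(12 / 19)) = 345 / 19 - 48 *sqrt(6) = -99.42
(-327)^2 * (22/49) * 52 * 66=8073567216/49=164766677.88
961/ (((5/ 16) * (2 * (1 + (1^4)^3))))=3844/ 5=768.80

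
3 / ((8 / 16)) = 6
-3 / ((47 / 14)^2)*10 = -5880 / 2209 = -2.66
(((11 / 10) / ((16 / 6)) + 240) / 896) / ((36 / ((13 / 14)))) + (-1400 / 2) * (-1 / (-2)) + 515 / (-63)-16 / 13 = -168790533943 / 469647360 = -359.40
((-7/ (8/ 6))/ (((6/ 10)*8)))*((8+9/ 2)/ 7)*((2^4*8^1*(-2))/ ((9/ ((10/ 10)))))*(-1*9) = -500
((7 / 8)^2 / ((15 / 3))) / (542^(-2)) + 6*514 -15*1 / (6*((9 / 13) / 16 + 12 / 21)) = 688255651 / 14320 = 48062.55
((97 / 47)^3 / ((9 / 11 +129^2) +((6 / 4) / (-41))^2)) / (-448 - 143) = -67504945772 / 75527003119447827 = -0.00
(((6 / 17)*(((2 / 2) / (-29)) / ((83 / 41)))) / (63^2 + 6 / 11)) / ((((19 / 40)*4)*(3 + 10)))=-0.00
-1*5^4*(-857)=535625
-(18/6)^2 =-9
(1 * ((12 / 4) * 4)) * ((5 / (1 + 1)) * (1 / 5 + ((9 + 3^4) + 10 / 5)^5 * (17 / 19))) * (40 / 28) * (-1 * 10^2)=-3361315768434000 / 133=-25273050890481.20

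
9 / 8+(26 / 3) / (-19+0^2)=305 / 456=0.67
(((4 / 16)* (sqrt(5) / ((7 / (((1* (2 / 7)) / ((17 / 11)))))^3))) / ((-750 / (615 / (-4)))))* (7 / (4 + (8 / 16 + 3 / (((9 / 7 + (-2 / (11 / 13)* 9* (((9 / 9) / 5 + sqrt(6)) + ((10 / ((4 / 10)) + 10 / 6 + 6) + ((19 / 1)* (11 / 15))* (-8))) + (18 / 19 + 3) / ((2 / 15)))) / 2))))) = -135221699184* sqrt(30) / 9419718332572442282759 + 33866959829100759339* sqrt(5) / 23078309914802483592759550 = 0.00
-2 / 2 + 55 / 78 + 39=3019 / 78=38.71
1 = 1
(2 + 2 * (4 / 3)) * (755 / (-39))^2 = 7980350 / 4563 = 1748.93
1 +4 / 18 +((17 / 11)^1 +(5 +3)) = 1066 / 99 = 10.77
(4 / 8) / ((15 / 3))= 1 / 10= 0.10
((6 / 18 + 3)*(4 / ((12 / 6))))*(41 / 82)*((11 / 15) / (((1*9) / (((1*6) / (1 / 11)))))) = 17.93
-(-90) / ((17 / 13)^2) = 52.63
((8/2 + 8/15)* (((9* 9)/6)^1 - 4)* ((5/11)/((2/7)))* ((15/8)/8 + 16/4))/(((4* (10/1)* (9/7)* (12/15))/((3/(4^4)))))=4289117/51904512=0.08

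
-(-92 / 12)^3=12167 / 27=450.63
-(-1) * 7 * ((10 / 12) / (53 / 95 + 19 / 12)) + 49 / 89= 711459 / 217249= 3.27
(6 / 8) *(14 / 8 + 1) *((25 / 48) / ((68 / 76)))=5225 / 4352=1.20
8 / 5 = 1.60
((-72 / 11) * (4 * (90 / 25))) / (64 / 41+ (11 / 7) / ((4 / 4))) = -1487808 / 49445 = -30.09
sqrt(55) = 7.42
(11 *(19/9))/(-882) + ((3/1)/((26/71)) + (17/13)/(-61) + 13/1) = 66550688/3147417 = 21.14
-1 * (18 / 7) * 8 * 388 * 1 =-7981.71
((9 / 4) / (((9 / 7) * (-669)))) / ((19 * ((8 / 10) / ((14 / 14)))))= -35 / 203376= -0.00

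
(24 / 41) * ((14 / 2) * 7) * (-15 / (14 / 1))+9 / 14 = -17271 / 574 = -30.09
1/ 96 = 0.01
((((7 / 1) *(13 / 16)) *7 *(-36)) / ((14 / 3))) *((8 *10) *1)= -24570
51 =51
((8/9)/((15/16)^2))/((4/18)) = 1024/225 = 4.55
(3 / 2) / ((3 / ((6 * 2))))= 6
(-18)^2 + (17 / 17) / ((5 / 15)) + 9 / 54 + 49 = 2257 / 6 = 376.17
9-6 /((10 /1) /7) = 24 /5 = 4.80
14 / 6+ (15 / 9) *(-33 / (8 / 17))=-2749 / 24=-114.54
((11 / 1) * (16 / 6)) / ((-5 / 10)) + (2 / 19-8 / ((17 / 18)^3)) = -19058986 / 280041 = -68.06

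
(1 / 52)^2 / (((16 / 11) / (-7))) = -77 / 43264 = -0.00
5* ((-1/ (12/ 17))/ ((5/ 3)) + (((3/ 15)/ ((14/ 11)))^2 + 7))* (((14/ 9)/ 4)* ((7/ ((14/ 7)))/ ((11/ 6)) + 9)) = 30256/ 231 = 130.98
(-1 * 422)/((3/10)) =-4220/3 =-1406.67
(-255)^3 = -16581375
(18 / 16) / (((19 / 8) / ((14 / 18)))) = 7 / 19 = 0.37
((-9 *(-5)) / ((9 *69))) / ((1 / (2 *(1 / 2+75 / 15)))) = 55 / 69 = 0.80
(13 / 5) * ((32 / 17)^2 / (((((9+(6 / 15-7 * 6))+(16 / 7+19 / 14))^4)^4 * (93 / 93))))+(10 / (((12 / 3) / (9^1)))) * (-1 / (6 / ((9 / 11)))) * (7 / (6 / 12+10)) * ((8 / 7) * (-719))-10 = 3019726515218754932081126361837830246766102910692137476075850 / 1807376149800576212749683051811675162674596415291835100333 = 1670.78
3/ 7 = 0.43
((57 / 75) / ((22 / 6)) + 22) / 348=6107 / 95700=0.06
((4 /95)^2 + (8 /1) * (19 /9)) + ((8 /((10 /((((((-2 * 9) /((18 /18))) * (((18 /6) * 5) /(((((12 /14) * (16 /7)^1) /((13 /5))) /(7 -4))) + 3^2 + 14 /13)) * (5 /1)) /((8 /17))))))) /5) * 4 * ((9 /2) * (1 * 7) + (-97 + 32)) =286207.07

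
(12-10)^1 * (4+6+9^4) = 13142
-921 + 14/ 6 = -2756/ 3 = -918.67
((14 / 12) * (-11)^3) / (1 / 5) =-46585 / 6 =-7764.17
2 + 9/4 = 17/4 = 4.25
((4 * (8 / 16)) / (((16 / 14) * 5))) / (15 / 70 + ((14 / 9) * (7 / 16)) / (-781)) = 688842 / 420025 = 1.64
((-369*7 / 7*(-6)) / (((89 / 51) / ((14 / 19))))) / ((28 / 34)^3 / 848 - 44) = -274414593096 / 12915795433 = -21.25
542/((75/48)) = 8672/25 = 346.88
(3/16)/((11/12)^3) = 324/1331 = 0.24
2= 2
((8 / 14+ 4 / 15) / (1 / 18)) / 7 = 528 / 245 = 2.16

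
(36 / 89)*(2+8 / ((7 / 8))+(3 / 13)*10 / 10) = 37260 / 8099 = 4.60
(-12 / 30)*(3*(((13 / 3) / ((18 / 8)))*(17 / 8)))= -221 / 45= -4.91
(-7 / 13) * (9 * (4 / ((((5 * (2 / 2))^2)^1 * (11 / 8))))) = -2016 / 3575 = -0.56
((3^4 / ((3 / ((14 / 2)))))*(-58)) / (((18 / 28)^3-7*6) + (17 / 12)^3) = 6497221248 / 23050945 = 281.86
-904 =-904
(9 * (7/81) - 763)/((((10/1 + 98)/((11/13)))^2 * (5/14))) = -290521/2217618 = -0.13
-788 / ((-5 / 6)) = 4728 / 5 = 945.60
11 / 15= 0.73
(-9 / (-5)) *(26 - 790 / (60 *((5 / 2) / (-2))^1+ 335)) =41.33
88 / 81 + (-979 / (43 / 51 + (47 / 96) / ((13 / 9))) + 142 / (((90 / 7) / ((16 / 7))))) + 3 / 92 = -749272311703 / 934443540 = -801.84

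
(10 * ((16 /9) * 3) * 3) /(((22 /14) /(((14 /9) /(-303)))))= -15680 /29997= -0.52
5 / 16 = 0.31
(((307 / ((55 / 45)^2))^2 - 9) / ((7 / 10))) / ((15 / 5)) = 2060786400 / 102487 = 20107.78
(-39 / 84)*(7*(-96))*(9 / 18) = 156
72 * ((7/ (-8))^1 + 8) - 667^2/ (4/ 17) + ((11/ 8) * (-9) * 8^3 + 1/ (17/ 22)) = -128968797/ 68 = -1896599.96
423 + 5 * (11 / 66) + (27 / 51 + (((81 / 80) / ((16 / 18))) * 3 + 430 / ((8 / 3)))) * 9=62362073 / 32640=1910.60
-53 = -53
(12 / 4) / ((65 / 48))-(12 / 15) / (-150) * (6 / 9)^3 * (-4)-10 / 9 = 144518 / 131625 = 1.10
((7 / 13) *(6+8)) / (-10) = -49 / 65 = -0.75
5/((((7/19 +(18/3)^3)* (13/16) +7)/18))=27360/55571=0.49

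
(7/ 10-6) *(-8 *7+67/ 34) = 286.36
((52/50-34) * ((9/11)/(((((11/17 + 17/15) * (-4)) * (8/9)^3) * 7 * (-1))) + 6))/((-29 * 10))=44417406777/64882048000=0.68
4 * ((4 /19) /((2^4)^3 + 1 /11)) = 176 /856083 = 0.00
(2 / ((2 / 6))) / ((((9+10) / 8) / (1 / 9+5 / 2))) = 376 / 57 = 6.60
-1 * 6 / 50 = -3 / 25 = -0.12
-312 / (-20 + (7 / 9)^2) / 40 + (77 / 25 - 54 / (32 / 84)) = -21721877 / 157100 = -138.27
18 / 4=9 / 2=4.50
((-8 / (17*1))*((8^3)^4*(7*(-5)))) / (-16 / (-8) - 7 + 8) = 19241453486080 / 51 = 377283401687.84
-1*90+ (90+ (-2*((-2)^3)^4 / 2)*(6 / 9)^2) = -16384 / 9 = -1820.44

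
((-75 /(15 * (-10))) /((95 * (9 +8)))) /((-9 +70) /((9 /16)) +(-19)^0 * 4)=9 /3268760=0.00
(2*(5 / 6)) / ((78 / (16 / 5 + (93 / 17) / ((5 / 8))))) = 508 / 1989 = 0.26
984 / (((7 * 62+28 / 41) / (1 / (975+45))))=1681 / 757435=0.00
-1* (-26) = 26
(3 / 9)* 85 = 85 / 3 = 28.33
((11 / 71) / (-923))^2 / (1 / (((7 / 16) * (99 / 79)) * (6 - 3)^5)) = 20376279 / 5428341648496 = 0.00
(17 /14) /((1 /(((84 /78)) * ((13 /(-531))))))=-17 /531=-0.03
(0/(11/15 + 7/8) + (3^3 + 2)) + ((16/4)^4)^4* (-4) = -17179869155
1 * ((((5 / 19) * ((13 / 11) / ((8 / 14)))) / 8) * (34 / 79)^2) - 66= -688575337 / 10434952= -65.99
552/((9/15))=920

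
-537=-537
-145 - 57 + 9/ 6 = -401/ 2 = -200.50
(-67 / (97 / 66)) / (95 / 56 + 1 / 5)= -24.04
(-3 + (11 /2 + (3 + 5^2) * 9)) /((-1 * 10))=-509 /20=-25.45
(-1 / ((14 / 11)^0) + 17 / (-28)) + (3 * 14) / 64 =-213 / 224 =-0.95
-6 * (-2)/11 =12/11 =1.09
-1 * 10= -10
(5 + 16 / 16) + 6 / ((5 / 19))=144 / 5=28.80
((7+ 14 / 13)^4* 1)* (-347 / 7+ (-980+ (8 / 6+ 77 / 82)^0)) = -125023500000 / 28561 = -4377420.26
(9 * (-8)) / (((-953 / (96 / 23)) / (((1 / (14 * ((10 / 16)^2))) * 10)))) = 442368 / 767165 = 0.58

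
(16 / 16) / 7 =1 / 7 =0.14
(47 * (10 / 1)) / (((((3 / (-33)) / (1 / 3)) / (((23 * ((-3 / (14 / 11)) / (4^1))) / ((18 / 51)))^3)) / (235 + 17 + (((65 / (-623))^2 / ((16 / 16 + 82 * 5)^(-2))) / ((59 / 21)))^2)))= 314460617847913492353198207369435 / 7517686349126137856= 41829441033339.55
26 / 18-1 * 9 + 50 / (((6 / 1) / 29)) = 2107 / 9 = 234.11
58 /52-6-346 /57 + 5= -8825 /1482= -5.95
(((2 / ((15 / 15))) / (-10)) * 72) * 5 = -72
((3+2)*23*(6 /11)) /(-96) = -115 /176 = -0.65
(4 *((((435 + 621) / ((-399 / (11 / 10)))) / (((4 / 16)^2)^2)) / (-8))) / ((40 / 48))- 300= 489348 / 3325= 147.17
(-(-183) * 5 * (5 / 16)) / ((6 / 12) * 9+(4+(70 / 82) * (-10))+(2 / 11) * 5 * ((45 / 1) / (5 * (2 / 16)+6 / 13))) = 77718575 / 10223656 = 7.60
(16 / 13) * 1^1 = 16 / 13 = 1.23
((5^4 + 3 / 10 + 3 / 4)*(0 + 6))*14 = 262941 / 5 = 52588.20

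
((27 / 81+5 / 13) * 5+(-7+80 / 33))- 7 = -1142 / 143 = -7.99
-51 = -51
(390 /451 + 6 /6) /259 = 841 /116809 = 0.01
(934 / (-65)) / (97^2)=-0.00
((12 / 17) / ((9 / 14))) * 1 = 56 / 51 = 1.10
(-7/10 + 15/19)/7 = 17/1330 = 0.01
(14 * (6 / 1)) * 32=2688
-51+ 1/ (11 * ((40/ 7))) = -22433/ 440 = -50.98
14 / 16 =7 / 8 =0.88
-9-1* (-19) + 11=21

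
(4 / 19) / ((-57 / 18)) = -24 / 361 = -0.07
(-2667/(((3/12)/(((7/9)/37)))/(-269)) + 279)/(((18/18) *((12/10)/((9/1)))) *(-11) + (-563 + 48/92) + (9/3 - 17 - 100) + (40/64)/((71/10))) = -219701109220/2457407503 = -89.40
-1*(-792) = 792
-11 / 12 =-0.92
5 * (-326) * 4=-6520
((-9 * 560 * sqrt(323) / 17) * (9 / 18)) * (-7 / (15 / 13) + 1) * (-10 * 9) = -1149120 * sqrt(323) / 17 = -1214836.20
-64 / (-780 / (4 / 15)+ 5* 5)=16 / 725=0.02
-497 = -497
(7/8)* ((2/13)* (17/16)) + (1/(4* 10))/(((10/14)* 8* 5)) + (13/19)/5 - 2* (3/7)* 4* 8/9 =-57407083/20748000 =-2.77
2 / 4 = 1 / 2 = 0.50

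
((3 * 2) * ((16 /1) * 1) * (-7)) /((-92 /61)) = 10248 /23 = 445.57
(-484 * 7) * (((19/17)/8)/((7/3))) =-6897/34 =-202.85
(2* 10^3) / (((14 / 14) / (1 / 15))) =400 / 3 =133.33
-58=-58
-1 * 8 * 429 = -3432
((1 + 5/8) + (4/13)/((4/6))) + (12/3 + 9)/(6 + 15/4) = 1067/312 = 3.42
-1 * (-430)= 430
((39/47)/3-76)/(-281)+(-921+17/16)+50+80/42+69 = -3544553501/4437552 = -798.76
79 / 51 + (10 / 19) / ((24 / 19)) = 401 / 204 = 1.97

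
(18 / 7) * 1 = 18 / 7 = 2.57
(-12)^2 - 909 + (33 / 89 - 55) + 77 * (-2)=-86653 / 89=-973.63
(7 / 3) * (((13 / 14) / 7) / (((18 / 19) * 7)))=247 / 5292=0.05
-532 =-532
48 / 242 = 24 / 121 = 0.20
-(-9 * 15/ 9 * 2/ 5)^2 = -36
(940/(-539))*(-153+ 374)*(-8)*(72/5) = 23931648/539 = 44400.09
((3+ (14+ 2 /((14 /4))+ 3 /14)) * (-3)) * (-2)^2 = -1494 /7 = -213.43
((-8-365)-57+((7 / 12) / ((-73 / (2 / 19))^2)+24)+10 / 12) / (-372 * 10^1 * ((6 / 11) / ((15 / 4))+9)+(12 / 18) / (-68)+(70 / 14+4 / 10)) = 4372698067375 / 367109146557289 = 0.01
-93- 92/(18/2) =-929/9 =-103.22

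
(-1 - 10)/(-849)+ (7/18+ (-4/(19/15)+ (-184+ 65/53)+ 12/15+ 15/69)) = -108845740909/589910670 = -184.51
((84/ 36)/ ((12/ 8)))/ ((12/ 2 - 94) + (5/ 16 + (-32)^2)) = 224/ 134829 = 0.00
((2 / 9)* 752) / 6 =752 / 27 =27.85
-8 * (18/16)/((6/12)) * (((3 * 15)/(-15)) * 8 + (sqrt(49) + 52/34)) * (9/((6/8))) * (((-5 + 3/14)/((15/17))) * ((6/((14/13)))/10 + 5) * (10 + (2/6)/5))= -6210239514/6125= -1013916.66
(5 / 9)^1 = 5 / 9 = 0.56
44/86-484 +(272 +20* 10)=-494/43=-11.49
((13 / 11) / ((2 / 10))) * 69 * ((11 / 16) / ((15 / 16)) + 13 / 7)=81328 / 77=1056.21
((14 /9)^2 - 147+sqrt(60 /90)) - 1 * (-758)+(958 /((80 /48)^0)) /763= sqrt(6) /3+37988779 /61803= 615.49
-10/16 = -0.62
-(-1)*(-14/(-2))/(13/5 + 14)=0.42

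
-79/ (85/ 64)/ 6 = -2528/ 255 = -9.91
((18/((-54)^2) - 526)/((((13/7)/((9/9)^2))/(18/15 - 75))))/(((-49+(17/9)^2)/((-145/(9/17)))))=12056589601/95680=126009.51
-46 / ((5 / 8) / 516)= -189888 / 5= -37977.60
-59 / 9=-6.56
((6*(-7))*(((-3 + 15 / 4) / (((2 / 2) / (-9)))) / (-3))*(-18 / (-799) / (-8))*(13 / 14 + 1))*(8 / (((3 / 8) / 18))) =157464 / 799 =197.08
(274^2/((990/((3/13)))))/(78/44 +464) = 0.04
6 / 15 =0.40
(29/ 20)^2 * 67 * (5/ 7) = 56347/ 560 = 100.62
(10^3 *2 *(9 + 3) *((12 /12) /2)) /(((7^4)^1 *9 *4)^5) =125 /50257637681148704501856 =0.00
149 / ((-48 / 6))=-149 / 8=-18.62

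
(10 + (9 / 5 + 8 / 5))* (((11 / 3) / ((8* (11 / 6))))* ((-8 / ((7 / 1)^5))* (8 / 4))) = -268 / 84035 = -0.00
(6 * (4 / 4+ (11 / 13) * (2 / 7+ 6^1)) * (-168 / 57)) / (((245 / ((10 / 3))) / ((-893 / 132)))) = 216200 / 21021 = 10.28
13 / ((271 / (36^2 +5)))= 16913 / 271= 62.41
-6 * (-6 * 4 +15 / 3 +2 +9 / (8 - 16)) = 435 / 4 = 108.75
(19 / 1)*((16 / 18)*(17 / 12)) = 646 / 27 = 23.93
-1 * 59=-59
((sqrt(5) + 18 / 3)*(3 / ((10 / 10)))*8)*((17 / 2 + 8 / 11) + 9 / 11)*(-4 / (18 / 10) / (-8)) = 2210*sqrt(5) / 33 + 4420 / 11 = 551.57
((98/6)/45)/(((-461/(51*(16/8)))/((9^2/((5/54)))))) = -809676/11525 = -70.25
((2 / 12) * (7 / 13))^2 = 49 / 6084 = 0.01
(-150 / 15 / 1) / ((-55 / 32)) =64 / 11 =5.82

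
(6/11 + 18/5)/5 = 228/275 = 0.83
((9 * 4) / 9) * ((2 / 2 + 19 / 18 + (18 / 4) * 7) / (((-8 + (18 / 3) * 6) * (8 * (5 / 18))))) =151 / 70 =2.16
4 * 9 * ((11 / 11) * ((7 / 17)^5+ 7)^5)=3521150818963056901769964937055703936 / 5770627412348402378939569991057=610185.09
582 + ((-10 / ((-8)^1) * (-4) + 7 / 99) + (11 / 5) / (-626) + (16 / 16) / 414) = 577.07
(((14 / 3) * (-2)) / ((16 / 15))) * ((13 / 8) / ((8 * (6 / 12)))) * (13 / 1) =-5915 / 128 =-46.21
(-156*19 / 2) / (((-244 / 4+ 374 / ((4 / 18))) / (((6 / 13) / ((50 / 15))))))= -513 / 4055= -0.13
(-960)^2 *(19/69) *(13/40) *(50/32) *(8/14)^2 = 42079.86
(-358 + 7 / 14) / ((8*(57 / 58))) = -20735 / 456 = -45.47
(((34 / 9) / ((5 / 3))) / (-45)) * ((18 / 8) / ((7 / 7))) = -17 / 150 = -0.11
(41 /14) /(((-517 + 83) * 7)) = -41 /42532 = -0.00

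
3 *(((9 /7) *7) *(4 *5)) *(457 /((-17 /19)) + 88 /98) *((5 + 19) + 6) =-6880447800 /833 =-8259841.30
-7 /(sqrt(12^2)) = -7 /12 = -0.58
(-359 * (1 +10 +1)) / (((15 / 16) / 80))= -367616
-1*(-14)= 14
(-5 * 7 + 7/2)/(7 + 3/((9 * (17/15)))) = -1071/248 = -4.32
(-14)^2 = 196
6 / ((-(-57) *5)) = 2 / 95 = 0.02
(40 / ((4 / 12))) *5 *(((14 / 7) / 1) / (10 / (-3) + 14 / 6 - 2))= -400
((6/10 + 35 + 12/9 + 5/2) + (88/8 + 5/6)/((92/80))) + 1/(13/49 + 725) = 101608921/2043435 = 49.72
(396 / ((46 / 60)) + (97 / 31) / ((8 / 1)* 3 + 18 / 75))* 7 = 1562634185 / 432078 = 3616.56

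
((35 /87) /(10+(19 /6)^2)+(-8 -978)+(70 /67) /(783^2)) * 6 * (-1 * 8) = 47327.04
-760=-760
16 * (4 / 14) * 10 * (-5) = -1600 / 7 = -228.57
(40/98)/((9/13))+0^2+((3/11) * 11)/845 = 221023/372645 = 0.59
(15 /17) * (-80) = -1200 /17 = -70.59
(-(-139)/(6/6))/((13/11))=1529/13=117.62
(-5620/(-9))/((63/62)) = 348440/567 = 614.53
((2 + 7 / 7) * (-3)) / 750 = -3 / 250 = -0.01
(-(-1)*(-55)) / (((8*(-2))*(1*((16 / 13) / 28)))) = 5005 / 64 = 78.20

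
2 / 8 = 1 / 4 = 0.25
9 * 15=135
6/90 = 1/15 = 0.07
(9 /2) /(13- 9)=9 /8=1.12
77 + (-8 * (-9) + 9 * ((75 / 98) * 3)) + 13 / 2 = 8632 / 49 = 176.16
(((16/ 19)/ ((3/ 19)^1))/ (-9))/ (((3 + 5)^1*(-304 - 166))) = 1/ 6345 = 0.00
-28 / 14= -2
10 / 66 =5 / 33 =0.15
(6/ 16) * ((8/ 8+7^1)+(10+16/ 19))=7.07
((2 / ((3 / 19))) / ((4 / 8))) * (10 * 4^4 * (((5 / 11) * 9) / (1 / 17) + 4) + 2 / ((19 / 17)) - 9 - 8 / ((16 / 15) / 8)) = 157342852 / 33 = 4767965.21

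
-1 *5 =-5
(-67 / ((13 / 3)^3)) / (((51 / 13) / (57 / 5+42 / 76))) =-1369413 / 545870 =-2.51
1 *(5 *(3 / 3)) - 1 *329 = -324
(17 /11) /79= 17 /869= 0.02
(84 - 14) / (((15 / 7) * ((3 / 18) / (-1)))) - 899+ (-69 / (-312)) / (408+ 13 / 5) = -233795525 / 213512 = -1095.00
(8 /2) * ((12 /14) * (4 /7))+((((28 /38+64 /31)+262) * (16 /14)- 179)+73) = 5731486 /28861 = 198.59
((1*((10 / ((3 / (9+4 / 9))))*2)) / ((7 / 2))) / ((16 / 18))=425 / 21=20.24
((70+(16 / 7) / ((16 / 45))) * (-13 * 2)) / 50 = -1391 / 35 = -39.74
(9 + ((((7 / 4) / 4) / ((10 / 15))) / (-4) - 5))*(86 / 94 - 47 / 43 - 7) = -7122937 / 258688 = -27.53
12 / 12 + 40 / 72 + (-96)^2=82958 / 9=9217.56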